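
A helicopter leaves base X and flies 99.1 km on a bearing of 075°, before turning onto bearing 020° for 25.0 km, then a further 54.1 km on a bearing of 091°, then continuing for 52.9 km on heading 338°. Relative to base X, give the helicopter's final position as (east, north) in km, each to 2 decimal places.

(138.55, 97.25)

Leg 1 (075°, 99.1 km): east 99.1 sin 75° = 95.72, north 99.1 cos 75° = 25.65
Leg 2 (020°, 25.0 km): east 25.0 sin 20° = 8.55, north 25.0 cos 20° = 23.49
Leg 3 (091°, 54.1 km): east 54.1 sin 91° = 54.09, north 54.1 cos 91° = -0.94
Leg 4 (338°, 52.9 km): east 52.9 sin 338° = -19.82, north 52.9 cos 338° = 49.05
Summing: 138.55 km east, 97.25 km north → (138.55, 97.25).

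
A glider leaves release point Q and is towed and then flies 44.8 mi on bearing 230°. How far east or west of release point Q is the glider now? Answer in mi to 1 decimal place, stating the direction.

Leg 1 (230°, 44.8 mi): east 44.8 sin 230° = -34.32, north 44.8 cos 230° = -28.80
Net east component: -34.32 mi.

34.3 mi west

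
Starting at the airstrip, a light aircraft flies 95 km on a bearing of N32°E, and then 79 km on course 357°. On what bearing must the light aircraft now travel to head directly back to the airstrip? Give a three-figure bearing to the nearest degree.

196°

Leg 1 (N32°E, 95 km): east 95 sin 32° = 50.34, north 95 cos 32° = 80.56
Leg 2 (357°, 79 km): east 79 sin 357° = -4.13, north 79 cos 357° = 78.89
Net displacement: 46.21 east, 159.46 north. Direction back to start is (-46.21, -159.46): bearing = atan2(-46.21, -159.46) mod 360° = 196.16° ≈ 196°.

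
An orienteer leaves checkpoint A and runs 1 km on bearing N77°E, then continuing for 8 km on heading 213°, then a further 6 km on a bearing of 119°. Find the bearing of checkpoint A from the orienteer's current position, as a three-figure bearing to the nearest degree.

Leg 1 (N77°E, 1 km): east 1 sin 77° = 0.97, north 1 cos 77° = 0.22
Leg 2 (213°, 8 km): east 8 sin 213° = -4.36, north 8 cos 213° = -6.71
Leg 3 (119°, 6 km): east 6 sin 119° = 5.25, north 6 cos 119° = -2.91
Net displacement: 1.86 east, -9.39 north. Direction back to start is (-1.86, 9.39): bearing = atan2(-1.86, 9.39) mod 360° = 348.77° ≈ 349°.

349°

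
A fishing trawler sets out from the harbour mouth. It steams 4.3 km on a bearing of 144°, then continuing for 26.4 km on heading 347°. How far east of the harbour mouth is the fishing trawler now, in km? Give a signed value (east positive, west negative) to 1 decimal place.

-3.4 km

Leg 1 (144°, 4.3 km): east 4.3 sin 144° = 2.53, north 4.3 cos 144° = -3.48
Leg 2 (347°, 26.4 km): east 26.4 sin 347° = -5.94, north 26.4 cos 347° = 25.72
Net east component: -3.41 km.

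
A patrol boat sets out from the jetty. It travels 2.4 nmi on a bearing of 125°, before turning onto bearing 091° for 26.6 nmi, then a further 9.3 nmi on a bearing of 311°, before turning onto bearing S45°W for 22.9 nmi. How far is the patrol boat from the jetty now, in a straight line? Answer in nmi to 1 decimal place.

13.1 nmi

Leg 1 (125°, 2.4 nmi): east 2.4 sin 125° = 1.97, north 2.4 cos 125° = -1.38
Leg 2 (091°, 26.6 nmi): east 26.6 sin 91° = 26.60, north 26.6 cos 91° = -0.46
Leg 3 (311°, 9.3 nmi): east 9.3 sin 311° = -7.02, north 9.3 cos 311° = 6.10
Leg 4 (S45°W, 22.9 nmi): east 22.9 sin 225° = -16.19, north 22.9 cos 225° = -16.19
Net: 5.35 east, -11.93 north. Distance = √((5.35)² + (-11.93)²) = 13.077 nmi.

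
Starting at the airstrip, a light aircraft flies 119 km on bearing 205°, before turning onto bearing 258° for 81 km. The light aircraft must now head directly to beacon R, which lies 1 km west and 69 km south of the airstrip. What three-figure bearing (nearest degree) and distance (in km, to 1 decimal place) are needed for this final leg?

Leg 1 (205°, 119 km): east 119 sin 205° = -50.29, north 119 cos 205° = -107.85
Leg 2 (258°, 81 km): east 81 sin 258° = -79.23, north 81 cos 258° = -16.84
Current position: (-129.52, -124.69). Target: (-1, -69). Remaining: Δeast = 128.52, Δnorth = 55.69.
Bearing = atan2(128.52, 55.69) mod 360° = 66.57°; distance = √((128.52)² + (55.69)²) = 140.069 km.

067°, 140.1 km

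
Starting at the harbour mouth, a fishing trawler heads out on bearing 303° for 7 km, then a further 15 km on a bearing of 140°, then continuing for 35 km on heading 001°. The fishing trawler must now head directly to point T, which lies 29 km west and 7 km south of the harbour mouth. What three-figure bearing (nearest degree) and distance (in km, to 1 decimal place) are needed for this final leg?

Leg 1 (303°, 7 km): east 7 sin 303° = -5.87, north 7 cos 303° = 3.81
Leg 2 (140°, 15 km): east 15 sin 140° = 9.64, north 15 cos 140° = -11.49
Leg 3 (001°, 35 km): east 35 sin 1° = 0.61, north 35 cos 1° = 34.99
Current position: (4.38, 27.32). Target: (-29, -7). Remaining: Δeast = -33.38, Δnorth = -34.32.
Bearing = atan2(-33.38, -34.32) mod 360° = 224.21°; distance = √((-33.38)² + (-34.32)²) = 47.875 km.

224°, 47.9 km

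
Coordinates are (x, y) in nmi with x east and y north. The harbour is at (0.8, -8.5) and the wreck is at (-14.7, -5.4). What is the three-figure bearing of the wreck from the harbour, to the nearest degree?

281°

Δeast = -14.7 − 0.8 = -15.50; Δnorth = -5.4 − -8.5 = 3.10.
Bearing = atan2(Δeast, Δnorth) mod 360° = 281.31° ≈ 281°.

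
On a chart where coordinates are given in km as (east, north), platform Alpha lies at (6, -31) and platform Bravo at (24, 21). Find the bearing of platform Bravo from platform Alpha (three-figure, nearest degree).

Δeast = 24 − 6 = 18.00; Δnorth = 21 − -31 = 52.00.
Bearing = atan2(Δeast, Δnorth) mod 360° = 19.09° ≈ 019°.

019°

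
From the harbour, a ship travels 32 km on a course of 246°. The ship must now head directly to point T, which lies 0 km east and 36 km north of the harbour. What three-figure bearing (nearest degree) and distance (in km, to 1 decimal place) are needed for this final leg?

031°, 57.1 km

Leg 1 (246°, 32 km): east 32 sin 246° = -29.23, north 32 cos 246° = -13.02
Current position: (-29.23, -13.02). Target: (0, 36). Remaining: Δeast = 29.23, Δnorth = 49.02.
Bearing = atan2(29.23, 49.02) mod 360° = 30.81°; distance = √((29.23)² + (49.02)²) = 57.071 km.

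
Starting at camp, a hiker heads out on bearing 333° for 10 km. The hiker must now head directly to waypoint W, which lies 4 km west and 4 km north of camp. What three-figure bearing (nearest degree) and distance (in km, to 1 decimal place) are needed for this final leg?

Leg 1 (333°, 10 km): east 10 sin 333° = -4.54, north 10 cos 333° = 8.91
Current position: (-4.54, 8.91). Target: (-4, 4). Remaining: Δeast = 0.54, Δnorth = -4.91.
Bearing = atan2(0.54, -4.91) mod 360° = 173.73°; distance = √((0.54)² + (-4.91)²) = 4.940 km.

174°, 4.9 km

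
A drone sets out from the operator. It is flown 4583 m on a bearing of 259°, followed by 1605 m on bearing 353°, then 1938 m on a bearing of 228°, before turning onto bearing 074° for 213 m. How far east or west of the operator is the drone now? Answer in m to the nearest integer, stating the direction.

Leg 1 (259°, 4583 m): east 4583 sin 259° = -4498.80, north 4583 cos 259° = -874.48
Leg 2 (353°, 1605 m): east 1605 sin 353° = -195.60, north 1605 cos 353° = 1593.04
Leg 3 (228°, 1938 m): east 1938 sin 228° = -1440.21, north 1938 cos 228° = -1296.78
Leg 4 (074°, 213 m): east 213 sin 74° = 204.75, north 213 cos 74° = 58.71
Net east component: -5929.86 m.

5930 m west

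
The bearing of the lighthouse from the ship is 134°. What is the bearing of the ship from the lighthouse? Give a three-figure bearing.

314°

Back-bearing = 134° + 180° = 314°.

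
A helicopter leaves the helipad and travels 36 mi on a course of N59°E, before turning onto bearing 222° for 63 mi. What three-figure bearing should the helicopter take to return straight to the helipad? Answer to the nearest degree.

Leg 1 (N59°E, 36 mi): east 36 sin 59° = 30.86, north 36 cos 59° = 18.54
Leg 2 (222°, 63 mi): east 63 sin 222° = -42.16, north 63 cos 222° = -46.82
Net displacement: -11.30 east, -28.28 north. Direction back to start is (11.30, 28.28): bearing = atan2(11.30, 28.28) mod 360° = 21.78° ≈ 022°.

022°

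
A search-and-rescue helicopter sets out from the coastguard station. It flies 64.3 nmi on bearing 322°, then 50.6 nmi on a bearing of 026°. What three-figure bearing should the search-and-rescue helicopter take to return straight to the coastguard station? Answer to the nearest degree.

170°

Leg 1 (322°, 64.3 nmi): east 64.3 sin 322° = -39.59, north 64.3 cos 322° = 50.67
Leg 2 (026°, 50.6 nmi): east 50.6 sin 26° = 22.18, north 50.6 cos 26° = 45.48
Net displacement: -17.41 east, 96.15 north. Direction back to start is (17.41, -96.15): bearing = atan2(17.41, -96.15) mod 360° = 169.74° ≈ 170°.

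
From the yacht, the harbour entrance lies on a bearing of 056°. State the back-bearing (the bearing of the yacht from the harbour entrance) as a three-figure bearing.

236°

Back-bearing = 056° + 180° = 236°.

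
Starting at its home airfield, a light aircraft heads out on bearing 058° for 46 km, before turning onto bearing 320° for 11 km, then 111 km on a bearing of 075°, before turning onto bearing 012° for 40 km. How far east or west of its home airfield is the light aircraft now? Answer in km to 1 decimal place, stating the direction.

Leg 1 (058°, 46 km): east 46 sin 58° = 39.01, north 46 cos 58° = 24.38
Leg 2 (320°, 11 km): east 11 sin 320° = -7.07, north 11 cos 320° = 8.43
Leg 3 (075°, 111 km): east 111 sin 75° = 107.22, north 111 cos 75° = 28.73
Leg 4 (012°, 40 km): east 40 sin 12° = 8.32, north 40 cos 12° = 39.13
Net east component: 147.47 km.

147.5 km east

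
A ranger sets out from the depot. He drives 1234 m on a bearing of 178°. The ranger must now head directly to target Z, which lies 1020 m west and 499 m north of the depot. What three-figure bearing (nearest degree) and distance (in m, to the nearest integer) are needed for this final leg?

Leg 1 (178°, 1234 m): east 1234 sin 178° = 43.07, north 1234 cos 178° = -1233.25
Current position: (43.07, -1233.25). Target: (-1020, 499). Remaining: Δeast = -1063.07, Δnorth = 1732.25.
Bearing = atan2(-1063.07, 1732.25) mod 360° = 328.46°; distance = √((-1063.07)² + (1732.25)²) = 2032.435 m.

328°, 2032 m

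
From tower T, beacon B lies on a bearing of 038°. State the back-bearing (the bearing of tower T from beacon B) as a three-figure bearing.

218°

Back-bearing = 038° + 180° = 218°.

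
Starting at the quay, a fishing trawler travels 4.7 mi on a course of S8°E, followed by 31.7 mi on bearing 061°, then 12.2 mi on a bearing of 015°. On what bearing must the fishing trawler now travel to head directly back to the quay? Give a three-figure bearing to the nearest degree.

Leg 1 (S8°E, 4.7 mi): east 4.7 sin 172° = 0.65, north 4.7 cos 172° = -4.65
Leg 2 (061°, 31.7 mi): east 31.7 sin 61° = 27.73, north 31.7 cos 61° = 15.37
Leg 3 (015°, 12.2 mi): east 12.2 sin 15° = 3.16, north 12.2 cos 15° = 11.78
Net displacement: 31.54 east, 22.50 north. Direction back to start is (-31.54, -22.50): bearing = atan2(-31.54, -22.50) mod 360° = 234.50° ≈ 234°.

234°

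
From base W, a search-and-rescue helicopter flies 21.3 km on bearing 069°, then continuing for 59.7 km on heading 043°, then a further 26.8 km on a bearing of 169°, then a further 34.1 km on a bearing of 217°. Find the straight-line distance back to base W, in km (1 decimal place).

Leg 1 (069°, 21.3 km): east 21.3 sin 69° = 19.89, north 21.3 cos 69° = 7.63
Leg 2 (043°, 59.7 km): east 59.7 sin 43° = 40.72, north 59.7 cos 43° = 43.66
Leg 3 (169°, 26.8 km): east 26.8 sin 169° = 5.11, north 26.8 cos 169° = -26.31
Leg 4 (217°, 34.1 km): east 34.1 sin 217° = -20.52, north 34.1 cos 217° = -27.23
Net: 45.19 east, -2.25 north. Distance = √((45.19)² + (-2.25)²) = 45.248 km.

45.2 km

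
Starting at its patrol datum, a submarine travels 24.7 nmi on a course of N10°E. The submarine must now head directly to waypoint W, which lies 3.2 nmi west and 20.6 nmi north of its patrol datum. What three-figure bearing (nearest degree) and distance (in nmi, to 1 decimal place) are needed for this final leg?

Leg 1 (N10°E, 24.7 nmi): east 24.7 sin 10° = 4.29, north 24.7 cos 10° = 24.32
Current position: (4.29, 24.32). Target: (-3.2, 20.6). Remaining: Δeast = -7.49, Δnorth = -3.72.
Bearing = atan2(-7.49, -3.72) mod 360° = 243.56°; distance = √((-7.49)² + (-3.72)²) = 8.364 nmi.

244°, 8.4 nmi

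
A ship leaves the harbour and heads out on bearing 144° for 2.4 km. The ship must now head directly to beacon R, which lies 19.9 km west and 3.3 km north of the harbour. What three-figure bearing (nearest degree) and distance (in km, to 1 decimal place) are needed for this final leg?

Leg 1 (144°, 2.4 km): east 2.4 sin 144° = 1.41, north 2.4 cos 144° = -1.94
Current position: (1.41, -1.94). Target: (-19.9, 3.3). Remaining: Δeast = -21.31, Δnorth = 5.24.
Bearing = atan2(-21.31, 5.24) mod 360° = 283.82°; distance = √((-21.31)² + (5.24)²) = 21.946 km.

284°, 21.9 km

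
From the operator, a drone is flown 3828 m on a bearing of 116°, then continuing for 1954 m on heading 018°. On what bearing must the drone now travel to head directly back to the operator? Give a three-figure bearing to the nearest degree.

267°

Leg 1 (116°, 3828 m): east 3828 sin 116° = 3440.58, north 3828 cos 116° = -1678.08
Leg 2 (018°, 1954 m): east 1954 sin 18° = 603.82, north 1954 cos 18° = 1858.36
Net displacement: 4044.40 east, 180.28 north. Direction back to start is (-4044.40, -180.28): bearing = atan2(-4044.40, -180.28) mod 360° = 267.45° ≈ 267°.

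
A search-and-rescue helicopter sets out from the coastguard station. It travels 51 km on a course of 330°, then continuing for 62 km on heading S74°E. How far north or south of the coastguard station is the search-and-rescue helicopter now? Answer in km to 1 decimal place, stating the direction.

27.1 km north

Leg 1 (330°, 51 km): east 51 sin 330° = -25.50, north 51 cos 330° = 44.17
Leg 2 (S74°E, 62 km): east 62 sin 106° = 59.60, north 62 cos 106° = -17.09
Net north component: 27.08 km.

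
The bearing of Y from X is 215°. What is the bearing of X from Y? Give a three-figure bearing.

035°

Back-bearing = 215° − 180° = 035°.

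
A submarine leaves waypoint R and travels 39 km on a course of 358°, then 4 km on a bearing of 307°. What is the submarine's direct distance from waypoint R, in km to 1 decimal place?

41.6 km

Leg 1 (358°, 39 km): east 39 sin 358° = -1.36, north 39 cos 358° = 38.98
Leg 2 (307°, 4 km): east 4 sin 307° = -3.19, north 4 cos 307° = 2.41
Net: -4.56 east, 41.38 north. Distance = √((-4.56)² + (41.38)²) = 41.633 km.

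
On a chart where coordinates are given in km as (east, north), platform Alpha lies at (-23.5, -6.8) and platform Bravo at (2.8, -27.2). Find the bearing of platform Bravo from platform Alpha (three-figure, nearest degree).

Δeast = 2.8 − -23.5 = 26.30; Δnorth = -27.2 − -6.8 = -20.40.
Bearing = atan2(Δeast, Δnorth) mod 360° = 127.80° ≈ 128°.

128°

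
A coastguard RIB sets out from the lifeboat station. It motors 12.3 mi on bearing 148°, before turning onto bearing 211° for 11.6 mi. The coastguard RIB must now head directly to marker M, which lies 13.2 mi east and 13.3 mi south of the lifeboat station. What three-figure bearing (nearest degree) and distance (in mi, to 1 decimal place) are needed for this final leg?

061°, 14.5 mi

Leg 1 (148°, 12.3 mi): east 12.3 sin 148° = 6.52, north 12.3 cos 148° = -10.43
Leg 2 (211°, 11.6 mi): east 11.6 sin 211° = -5.97, north 11.6 cos 211° = -9.94
Current position: (0.54, -20.37). Target: (13.2, -13.3). Remaining: Δeast = 12.66, Δnorth = 7.07.
Bearing = atan2(12.66, 7.07) mod 360° = 60.80°; distance = √((12.66)² + (7.07)²) = 14.499 mi.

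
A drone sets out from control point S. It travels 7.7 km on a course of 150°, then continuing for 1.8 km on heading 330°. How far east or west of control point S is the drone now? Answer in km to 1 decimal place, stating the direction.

2.9 km east

Leg 1 (150°, 7.7 km): east 7.7 sin 150° = 3.85, north 7.7 cos 150° = -6.67
Leg 2 (330°, 1.8 km): east 1.8 sin 330° = -0.90, north 1.8 cos 330° = 1.56
Net east component: 2.95 km.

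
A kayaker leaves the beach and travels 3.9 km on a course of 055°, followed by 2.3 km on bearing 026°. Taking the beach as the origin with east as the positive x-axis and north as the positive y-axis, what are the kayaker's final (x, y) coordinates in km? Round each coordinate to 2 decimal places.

(4.20, 4.30)

Leg 1 (055°, 3.9 km): east 3.9 sin 55° = 3.19, north 3.9 cos 55° = 2.24
Leg 2 (026°, 2.3 km): east 2.3 sin 26° = 1.01, north 2.3 cos 26° = 2.07
Summing: 4.20 km east, 4.30 km north → (4.20, 4.30).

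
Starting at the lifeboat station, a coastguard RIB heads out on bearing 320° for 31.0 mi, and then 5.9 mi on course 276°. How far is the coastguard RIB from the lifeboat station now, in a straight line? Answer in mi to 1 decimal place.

Leg 1 (320°, 31.0 mi): east 31.0 sin 320° = -19.93, north 31.0 cos 320° = 23.75
Leg 2 (276°, 5.9 mi): east 5.9 sin 276° = -5.87, north 5.9 cos 276° = 0.62
Net: -25.79 east, 24.36 north. Distance = √((-25.79)² + (24.36)²) = 35.482 mi.

35.5 mi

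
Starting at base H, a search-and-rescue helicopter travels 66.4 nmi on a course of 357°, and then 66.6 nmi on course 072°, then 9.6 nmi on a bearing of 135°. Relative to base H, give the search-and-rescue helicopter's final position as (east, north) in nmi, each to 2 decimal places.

(66.65, 80.10)

Leg 1 (357°, 66.4 nmi): east 66.4 sin 357° = -3.48, north 66.4 cos 357° = 66.31
Leg 2 (072°, 66.6 nmi): east 66.6 sin 72° = 63.34, north 66.6 cos 72° = 20.58
Leg 3 (135°, 9.6 nmi): east 9.6 sin 135° = 6.79, north 9.6 cos 135° = -6.79
Summing: 66.65 nmi east, 80.10 nmi north → (66.65, 80.10).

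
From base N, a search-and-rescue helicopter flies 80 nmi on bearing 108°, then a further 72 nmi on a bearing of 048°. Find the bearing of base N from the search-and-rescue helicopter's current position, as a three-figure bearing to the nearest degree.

260°

Leg 1 (108°, 80 nmi): east 80 sin 108° = 76.08, north 80 cos 108° = -24.72
Leg 2 (048°, 72 nmi): east 72 sin 48° = 53.51, north 72 cos 48° = 48.18
Net displacement: 129.59 east, 23.46 north. Direction back to start is (-129.59, -23.46): bearing = atan2(-129.59, -23.46) mod 360° = 259.74° ≈ 260°.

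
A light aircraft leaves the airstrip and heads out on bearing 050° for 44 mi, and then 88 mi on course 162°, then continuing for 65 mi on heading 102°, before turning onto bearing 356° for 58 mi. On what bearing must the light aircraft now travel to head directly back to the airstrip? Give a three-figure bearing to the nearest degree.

Leg 1 (050°, 44 mi): east 44 sin 50° = 33.71, north 44 cos 50° = 28.28
Leg 2 (162°, 88 mi): east 88 sin 162° = 27.19, north 88 cos 162° = -83.69
Leg 3 (102°, 65 mi): east 65 sin 102° = 63.58, north 65 cos 102° = -13.51
Leg 4 (356°, 58 mi): east 58 sin 356° = -4.05, north 58 cos 356° = 57.86
Net displacement: 120.43 east, -11.07 north. Direction back to start is (-120.43, 11.07): bearing = atan2(-120.43, 11.07) mod 360° = 275.25° ≈ 275°.

275°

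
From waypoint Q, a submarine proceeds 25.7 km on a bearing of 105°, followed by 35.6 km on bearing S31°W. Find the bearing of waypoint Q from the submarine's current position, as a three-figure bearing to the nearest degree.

350°

Leg 1 (105°, 25.7 km): east 25.7 sin 105° = 24.82, north 25.7 cos 105° = -6.65
Leg 2 (S31°W, 35.6 km): east 35.6 sin 211° = -18.34, north 35.6 cos 211° = -30.52
Net displacement: 6.49 east, -37.17 north. Direction back to start is (-6.49, 37.17): bearing = atan2(-6.49, 37.17) mod 360° = 350.10° ≈ 350°.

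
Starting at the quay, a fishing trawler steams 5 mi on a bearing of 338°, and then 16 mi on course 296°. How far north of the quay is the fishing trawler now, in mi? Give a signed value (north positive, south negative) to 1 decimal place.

Leg 1 (338°, 5 mi): east 5 sin 338° = -1.87, north 5 cos 338° = 4.64
Leg 2 (296°, 16 mi): east 16 sin 296° = -14.38, north 16 cos 296° = 7.01
Net north component: 11.65 mi.

11.6 mi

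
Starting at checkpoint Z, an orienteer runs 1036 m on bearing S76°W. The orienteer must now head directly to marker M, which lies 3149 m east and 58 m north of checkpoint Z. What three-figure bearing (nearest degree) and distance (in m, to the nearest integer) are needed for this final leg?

086°, 4166 m

Leg 1 (S76°W, 1036 m): east 1036 sin 256° = -1005.23, north 1036 cos 256° = -250.63
Current position: (-1005.23, -250.63). Target: (3149, 58). Remaining: Δeast = 4154.23, Δnorth = 308.63.
Bearing = atan2(4154.23, 308.63) mod 360° = 85.75°; distance = √((4154.23)² + (308.63)²) = 4165.675 m.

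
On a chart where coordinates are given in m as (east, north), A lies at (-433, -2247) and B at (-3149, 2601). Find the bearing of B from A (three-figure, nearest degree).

Δeast = -3149 − -433 = -2716.00; Δnorth = 2601 − -2247 = 4848.00.
Bearing = atan2(Δeast, Δnorth) mod 360° = 330.74° ≈ 331°.

331°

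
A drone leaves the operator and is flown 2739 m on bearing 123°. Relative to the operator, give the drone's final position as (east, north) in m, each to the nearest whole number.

Leg 1 (123°, 2739 m): east 2739 sin 123° = 2297.12, north 2739 cos 123° = -1491.77
Summing: 2297.12 m east, -1491.77 m north → (2297, -1492).

(2297, -1492)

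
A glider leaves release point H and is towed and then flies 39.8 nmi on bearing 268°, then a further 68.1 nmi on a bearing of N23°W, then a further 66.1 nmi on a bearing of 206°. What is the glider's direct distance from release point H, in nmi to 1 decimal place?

95.4 nmi

Leg 1 (268°, 39.8 nmi): east 39.8 sin 268° = -39.78, north 39.8 cos 268° = -1.39
Leg 2 (N23°W, 68.1 nmi): east 68.1 sin 337° = -26.61, north 68.1 cos 337° = 62.69
Leg 3 (206°, 66.1 nmi): east 66.1 sin 206° = -28.98, north 66.1 cos 206° = -59.41
Net: -95.36 east, 1.89 north. Distance = √((-95.36)² + (1.89)²) = 95.380 nmi.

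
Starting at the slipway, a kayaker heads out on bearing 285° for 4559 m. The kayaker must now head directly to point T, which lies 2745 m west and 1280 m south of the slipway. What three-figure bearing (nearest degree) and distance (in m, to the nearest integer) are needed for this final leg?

Leg 1 (285°, 4559 m): east 4559 sin 285° = -4403.66, north 4559 cos 285° = 1179.96
Current position: (-4403.66, 1179.96). Target: (-2745, -1280). Remaining: Δeast = 1658.66, Δnorth = -2459.96.
Bearing = atan2(1658.66, -2459.96) mod 360° = 146.01°; distance = √((1658.66)² + (-2459.96)²) = 2966.905 m.

146°, 2967 m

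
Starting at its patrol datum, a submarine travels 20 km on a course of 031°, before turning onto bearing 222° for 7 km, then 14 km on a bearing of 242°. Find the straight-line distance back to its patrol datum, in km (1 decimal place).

Leg 1 (031°, 20 km): east 20 sin 31° = 10.30, north 20 cos 31° = 17.14
Leg 2 (222°, 7 km): east 7 sin 222° = -4.68, north 7 cos 222° = -5.20
Leg 3 (242°, 14 km): east 14 sin 242° = -12.36, north 14 cos 242° = -6.57
Net: -6.74 east, 5.37 north. Distance = √((-6.74)² + (5.37)²) = 8.620 km.

8.6 km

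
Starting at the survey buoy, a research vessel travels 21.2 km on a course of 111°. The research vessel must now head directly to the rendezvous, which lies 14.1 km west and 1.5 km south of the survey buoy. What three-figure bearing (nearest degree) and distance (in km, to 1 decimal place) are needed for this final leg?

Leg 1 (111°, 21.2 km): east 21.2 sin 111° = 19.79, north 21.2 cos 111° = -7.60
Current position: (19.79, -7.60). Target: (-14.1, -1.5). Remaining: Δeast = -33.89, Δnorth = 6.10.
Bearing = atan2(-33.89, 6.10) mod 360° = 280.20°; distance = √((-33.89)² + (6.10)²) = 34.436 km.

280°, 34.4 km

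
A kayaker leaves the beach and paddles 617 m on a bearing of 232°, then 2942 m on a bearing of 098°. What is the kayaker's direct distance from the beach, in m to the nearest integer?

Leg 1 (232°, 617 m): east 617 sin 232° = -486.20, north 617 cos 232° = -379.86
Leg 2 (098°, 2942 m): east 2942 sin 98° = 2913.37, north 2942 cos 98° = -409.45
Net: 2427.17 east, -789.31 north. Distance = √((2427.17)² + (-789.31)²) = 2552.282 m.

2552 m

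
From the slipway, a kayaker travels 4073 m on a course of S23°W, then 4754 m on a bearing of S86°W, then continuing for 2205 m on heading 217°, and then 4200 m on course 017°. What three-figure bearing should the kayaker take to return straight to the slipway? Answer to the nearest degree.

074°

Leg 1 (S23°W, 4073 m): east 4073 sin 203° = -1591.45, north 4073 cos 203° = -3749.22
Leg 2 (S86°W, 4754 m): east 4754 sin 266° = -4742.42, north 4754 cos 266° = -331.62
Leg 3 (217°, 2205 m): east 2205 sin 217° = -1327.00, north 2205 cos 217° = -1760.99
Leg 4 (017°, 4200 m): east 4200 sin 17° = 1227.96, north 4200 cos 17° = 4016.48
Net displacement: -6432.91 east, -1825.35 north. Direction back to start is (6432.91, 1825.35): bearing = atan2(6432.91, 1825.35) mod 360° = 74.16° ≈ 074°.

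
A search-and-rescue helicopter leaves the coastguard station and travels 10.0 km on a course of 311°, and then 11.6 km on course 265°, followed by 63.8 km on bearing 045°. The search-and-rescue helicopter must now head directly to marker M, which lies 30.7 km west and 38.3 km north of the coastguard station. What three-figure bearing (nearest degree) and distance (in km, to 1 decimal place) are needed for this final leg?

Leg 1 (311°, 10.0 km): east 10.0 sin 311° = -7.55, north 10.0 cos 311° = 6.56
Leg 2 (265°, 11.6 km): east 11.6 sin 265° = -11.56, north 11.6 cos 265° = -1.01
Leg 3 (045°, 63.8 km): east 63.8 sin 45° = 45.11, north 63.8 cos 45° = 45.11
Current position: (26.01, 50.66). Target: (-30.7, 38.3). Remaining: Δeast = -56.71, Δnorth = -12.36.
Bearing = atan2(-56.71, -12.36) mod 360° = 257.70°; distance = √((-56.71)² + (-12.36)²) = 58.042 km.

258°, 58.0 km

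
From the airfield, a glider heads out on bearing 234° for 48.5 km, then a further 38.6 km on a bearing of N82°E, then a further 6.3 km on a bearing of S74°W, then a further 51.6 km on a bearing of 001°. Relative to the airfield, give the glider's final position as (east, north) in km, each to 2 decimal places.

(-6.17, 26.72)

Leg 1 (234°, 48.5 km): east 48.5 sin 234° = -39.24, north 48.5 cos 234° = -28.51
Leg 2 (N82°E, 38.6 km): east 38.6 sin 82° = 38.22, north 38.6 cos 82° = 5.37
Leg 3 (S74°W, 6.3 km): east 6.3 sin 254° = -6.06, north 6.3 cos 254° = -1.74
Leg 4 (001°, 51.6 km): east 51.6 sin 1° = 0.90, north 51.6 cos 1° = 51.59
Summing: -6.17 km east, 26.72 km north → (-6.17, 26.72).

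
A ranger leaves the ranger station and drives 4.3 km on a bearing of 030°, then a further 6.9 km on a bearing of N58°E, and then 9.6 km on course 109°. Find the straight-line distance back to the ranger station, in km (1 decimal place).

17.6 km

Leg 1 (030°, 4.3 km): east 4.3 sin 30° = 2.15, north 4.3 cos 30° = 3.72
Leg 2 (N58°E, 6.9 km): east 6.9 sin 58° = 5.85, north 6.9 cos 58° = 3.66
Leg 3 (109°, 9.6 km): east 9.6 sin 109° = 9.08, north 9.6 cos 109° = -3.13
Net: 17.08 east, 4.25 north. Distance = √((17.08)² + (4.25)²) = 17.601 km.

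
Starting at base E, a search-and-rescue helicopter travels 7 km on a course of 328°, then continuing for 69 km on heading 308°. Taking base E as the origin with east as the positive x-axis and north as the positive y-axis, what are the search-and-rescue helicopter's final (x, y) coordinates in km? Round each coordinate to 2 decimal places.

Leg 1 (328°, 7 km): east 7 sin 328° = -3.71, north 7 cos 328° = 5.94
Leg 2 (308°, 69 km): east 69 sin 308° = -54.37, north 69 cos 308° = 42.48
Summing: -58.08 km east, 48.42 km north → (-58.08, 48.42).

(-58.08, 48.42)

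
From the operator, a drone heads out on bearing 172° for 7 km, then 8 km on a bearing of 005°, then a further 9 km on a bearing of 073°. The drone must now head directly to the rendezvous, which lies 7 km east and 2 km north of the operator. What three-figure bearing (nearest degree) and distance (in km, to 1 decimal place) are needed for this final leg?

Leg 1 (172°, 7 km): east 7 sin 172° = 0.97, north 7 cos 172° = -6.93
Leg 2 (005°, 8 km): east 8 sin 5° = 0.70, north 8 cos 5° = 7.97
Leg 3 (073°, 9 km): east 9 sin 73° = 8.61, north 9 cos 73° = 2.63
Current position: (10.28, 3.67). Target: (7, 2). Remaining: Δeast = -3.28, Δnorth = -1.67.
Bearing = atan2(-3.28, -1.67) mod 360° = 243.02°; distance = √((-3.28)² + (-1.67)²) = 3.679 km.

243°, 3.7 km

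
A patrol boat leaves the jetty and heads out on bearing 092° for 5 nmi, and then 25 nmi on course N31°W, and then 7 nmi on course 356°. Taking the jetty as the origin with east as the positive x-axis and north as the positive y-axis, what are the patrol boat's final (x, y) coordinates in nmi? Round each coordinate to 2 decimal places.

Leg 1 (092°, 5 nmi): east 5 sin 92° = 5.00, north 5 cos 92° = -0.17
Leg 2 (N31°W, 25 nmi): east 25 sin 329° = -12.88, north 25 cos 329° = 21.43
Leg 3 (356°, 7 nmi): east 7 sin 356° = -0.49, north 7 cos 356° = 6.98
Summing: -8.37 nmi east, 28.24 nmi north → (-8.37, 28.24).

(-8.37, 28.24)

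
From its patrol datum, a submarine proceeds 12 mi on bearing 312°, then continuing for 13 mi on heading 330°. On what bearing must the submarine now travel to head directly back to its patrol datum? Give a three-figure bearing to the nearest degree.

141°

Leg 1 (312°, 12 mi): east 12 sin 312° = -8.92, north 12 cos 312° = 8.03
Leg 2 (330°, 13 mi): east 13 sin 330° = -6.50, north 13 cos 330° = 11.26
Net displacement: -15.42 east, 19.29 north. Direction back to start is (15.42, -19.29): bearing = atan2(15.42, -19.29) mod 360° = 141.36° ≈ 141°.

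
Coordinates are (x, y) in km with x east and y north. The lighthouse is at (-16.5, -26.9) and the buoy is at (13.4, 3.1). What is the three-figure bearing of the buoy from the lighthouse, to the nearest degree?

045°

Δeast = 13.4 − -16.5 = 29.90; Δnorth = 3.1 − -26.9 = 30.00.
Bearing = atan2(Δeast, Δnorth) mod 360° = 44.90° ≈ 045°.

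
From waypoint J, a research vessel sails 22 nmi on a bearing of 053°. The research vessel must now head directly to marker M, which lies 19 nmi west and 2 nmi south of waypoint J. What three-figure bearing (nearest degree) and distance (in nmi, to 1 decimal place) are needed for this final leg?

Leg 1 (053°, 22 nmi): east 22 sin 53° = 17.57, north 22 cos 53° = 13.24
Current position: (17.57, 13.24). Target: (-19, -2). Remaining: Δeast = -36.57, Δnorth = -15.24.
Bearing = atan2(-36.57, -15.24) mod 360° = 247.38°; distance = √((-36.57)² + (-15.24)²) = 39.618 nmi.

247°, 39.6 nmi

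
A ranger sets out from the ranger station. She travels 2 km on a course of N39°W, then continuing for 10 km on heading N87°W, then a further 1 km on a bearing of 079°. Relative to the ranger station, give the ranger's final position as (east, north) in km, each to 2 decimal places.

(-10.26, 2.27)

Leg 1 (N39°W, 2 km): east 2 sin 321° = -1.26, north 2 cos 321° = 1.55
Leg 2 (N87°W, 10 km): east 10 sin 273° = -9.99, north 10 cos 273° = 0.52
Leg 3 (079°, 1 km): east 1 sin 79° = 0.98, north 1 cos 79° = 0.19
Summing: -10.26 km east, 2.27 km north → (-10.26, 2.27).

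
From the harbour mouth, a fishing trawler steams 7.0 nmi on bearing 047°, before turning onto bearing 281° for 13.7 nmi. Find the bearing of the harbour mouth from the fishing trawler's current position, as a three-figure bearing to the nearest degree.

132°

Leg 1 (047°, 7.0 nmi): east 7.0 sin 47° = 5.12, north 7.0 cos 47° = 4.77
Leg 2 (281°, 13.7 nmi): east 13.7 sin 281° = -13.45, north 13.7 cos 281° = 2.61
Net displacement: -8.33 east, 7.39 north. Direction back to start is (8.33, -7.39): bearing = atan2(8.33, -7.39) mod 360° = 131.57° ≈ 132°.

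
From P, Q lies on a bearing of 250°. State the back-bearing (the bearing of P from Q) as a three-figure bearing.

Back-bearing = 250° − 180° = 070°.

070°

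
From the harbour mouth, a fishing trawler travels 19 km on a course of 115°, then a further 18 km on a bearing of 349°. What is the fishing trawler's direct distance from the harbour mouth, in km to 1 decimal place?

16.8 km

Leg 1 (115°, 19 km): east 19 sin 115° = 17.22, north 19 cos 115° = -8.03
Leg 2 (349°, 18 km): east 18 sin 349° = -3.43, north 18 cos 349° = 17.67
Net: 13.79 east, 9.64 north. Distance = √((13.79)² + (9.64)²) = 16.821 km.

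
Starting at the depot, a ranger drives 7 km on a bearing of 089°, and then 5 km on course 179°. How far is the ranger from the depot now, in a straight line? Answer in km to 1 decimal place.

8.6 km

Leg 1 (089°, 7 km): east 7 sin 89° = 7.00, north 7 cos 89° = 0.12
Leg 2 (179°, 5 km): east 5 sin 179° = 0.09, north 5 cos 179° = -5.00
Net: 7.09 east, -4.88 north. Distance = √((7.09)² + (-4.88)²) = 8.602 km.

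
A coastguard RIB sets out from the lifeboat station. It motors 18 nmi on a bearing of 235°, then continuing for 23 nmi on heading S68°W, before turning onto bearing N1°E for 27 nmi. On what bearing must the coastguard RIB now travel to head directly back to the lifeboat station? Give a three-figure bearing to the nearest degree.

103°

Leg 1 (235°, 18 nmi): east 18 sin 235° = -14.74, north 18 cos 235° = -10.32
Leg 2 (S68°W, 23 nmi): east 23 sin 248° = -21.33, north 23 cos 248° = -8.62
Leg 3 (N1°E, 27 nmi): east 27 sin 1° = 0.47, north 27 cos 1° = 27.00
Net displacement: -35.60 east, 8.06 north. Direction back to start is (35.60, -8.06): bearing = atan2(35.60, -8.06) mod 360° = 102.75° ≈ 103°.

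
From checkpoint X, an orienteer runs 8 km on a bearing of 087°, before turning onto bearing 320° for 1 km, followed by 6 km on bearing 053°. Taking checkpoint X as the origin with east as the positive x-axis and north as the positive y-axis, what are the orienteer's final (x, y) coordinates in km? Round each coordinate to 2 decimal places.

(12.14, 4.80)

Leg 1 (087°, 8 km): east 8 sin 87° = 7.99, north 8 cos 87° = 0.42
Leg 2 (320°, 1 km): east 1 sin 320° = -0.64, north 1 cos 320° = 0.77
Leg 3 (053°, 6 km): east 6 sin 53° = 4.79, north 6 cos 53° = 3.61
Summing: 12.14 km east, 4.80 km north → (12.14, 4.80).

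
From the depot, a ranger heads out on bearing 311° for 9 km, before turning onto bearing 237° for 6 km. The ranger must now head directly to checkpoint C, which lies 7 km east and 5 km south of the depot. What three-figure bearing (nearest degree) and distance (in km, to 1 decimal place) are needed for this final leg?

112°, 20.3 km

Leg 1 (311°, 9 km): east 9 sin 311° = -6.79, north 9 cos 311° = 5.90
Leg 2 (237°, 6 km): east 6 sin 237° = -5.03, north 6 cos 237° = -3.27
Current position: (-11.82, 2.64). Target: (7, -5). Remaining: Δeast = 18.82, Δnorth = -7.64.
Bearing = atan2(18.82, -7.64) mod 360° = 112.08°; distance = √((18.82)² + (-7.64)²) = 20.314 km.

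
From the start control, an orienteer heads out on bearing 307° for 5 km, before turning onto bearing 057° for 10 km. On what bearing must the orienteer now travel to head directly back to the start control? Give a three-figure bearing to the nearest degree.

Leg 1 (307°, 5 km): east 5 sin 307° = -3.99, north 5 cos 307° = 3.01
Leg 2 (057°, 10 km): east 10 sin 57° = 8.39, north 10 cos 57° = 5.45
Net displacement: 4.39 east, 8.46 north. Direction back to start is (-4.39, -8.46): bearing = atan2(-4.39, -8.46) mod 360° = 207.46° ≈ 207°.

207°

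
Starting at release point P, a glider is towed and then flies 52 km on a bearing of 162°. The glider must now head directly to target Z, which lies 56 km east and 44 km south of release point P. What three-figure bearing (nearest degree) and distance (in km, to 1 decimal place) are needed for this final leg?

Leg 1 (162°, 52 km): east 52 sin 162° = 16.07, north 52 cos 162° = -49.45
Current position: (16.07, -49.45). Target: (56, -44). Remaining: Δeast = 39.93, Δnorth = 5.45.
Bearing = atan2(39.93, 5.45) mod 360° = 82.22°; distance = √((39.93)² + (5.45)²) = 40.302 km.

082°, 40.3 km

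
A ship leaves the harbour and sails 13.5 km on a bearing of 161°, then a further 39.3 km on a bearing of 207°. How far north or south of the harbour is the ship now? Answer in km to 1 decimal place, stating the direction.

47.8 km south

Leg 1 (161°, 13.5 km): east 13.5 sin 161° = 4.40, north 13.5 cos 161° = -12.76
Leg 2 (207°, 39.3 km): east 39.3 sin 207° = -17.84, north 39.3 cos 207° = -35.02
Net north component: -47.78 km.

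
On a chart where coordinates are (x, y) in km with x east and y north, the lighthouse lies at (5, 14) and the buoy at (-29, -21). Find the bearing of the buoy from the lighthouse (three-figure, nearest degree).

224°

Δeast = -29 − 5 = -34.00; Δnorth = -21 − 14 = -35.00.
Bearing = atan2(Δeast, Δnorth) mod 360° = 224.17° ≈ 224°.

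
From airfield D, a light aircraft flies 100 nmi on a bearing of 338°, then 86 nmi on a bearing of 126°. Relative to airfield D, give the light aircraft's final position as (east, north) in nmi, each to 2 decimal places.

(32.11, 42.17)

Leg 1 (338°, 100 nmi): east 100 sin 338° = -37.46, north 100 cos 338° = 92.72
Leg 2 (126°, 86 nmi): east 86 sin 126° = 69.58, north 86 cos 126° = -50.55
Summing: 32.11 nmi east, 42.17 nmi north → (32.11, 42.17).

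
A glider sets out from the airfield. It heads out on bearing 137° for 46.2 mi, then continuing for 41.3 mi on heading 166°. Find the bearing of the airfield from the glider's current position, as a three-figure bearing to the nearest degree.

331°

Leg 1 (137°, 46.2 mi): east 46.2 sin 137° = 31.51, north 46.2 cos 137° = -33.79
Leg 2 (166°, 41.3 mi): east 41.3 sin 166° = 9.99, north 41.3 cos 166° = -40.07
Net displacement: 41.50 east, -73.86 north. Direction back to start is (-41.50, 73.86): bearing = atan2(-41.50, 73.86) mod 360° = 330.67° ≈ 331°.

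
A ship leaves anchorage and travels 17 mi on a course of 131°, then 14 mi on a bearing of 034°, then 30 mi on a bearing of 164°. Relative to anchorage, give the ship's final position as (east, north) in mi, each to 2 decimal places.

Leg 1 (131°, 17 mi): east 17 sin 131° = 12.83, north 17 cos 131° = -11.15
Leg 2 (034°, 14 mi): east 14 sin 34° = 7.83, north 14 cos 34° = 11.61
Leg 3 (164°, 30 mi): east 30 sin 164° = 8.27, north 30 cos 164° = -28.84
Summing: 28.93 mi east, -28.38 mi north → (28.93, -28.38).

(28.93, -28.38)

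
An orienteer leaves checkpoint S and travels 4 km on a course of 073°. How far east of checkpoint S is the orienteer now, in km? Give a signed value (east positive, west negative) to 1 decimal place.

Leg 1 (073°, 4 km): east 4 sin 73° = 3.83, north 4 cos 73° = 1.17
Net east component: 3.83 km.

3.8 km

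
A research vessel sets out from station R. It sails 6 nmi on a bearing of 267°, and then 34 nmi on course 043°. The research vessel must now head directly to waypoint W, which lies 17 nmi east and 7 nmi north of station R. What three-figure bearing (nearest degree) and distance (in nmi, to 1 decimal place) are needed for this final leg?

Leg 1 (267°, 6 nmi): east 6 sin 267° = -5.99, north 6 cos 267° = -0.31
Leg 2 (043°, 34 nmi): east 34 sin 43° = 23.19, north 34 cos 43° = 24.87
Current position: (17.20, 24.55). Target: (17, 7). Remaining: Δeast = -0.20, Δnorth = -17.55.
Bearing = atan2(-0.20, -17.55) mod 360° = 180.64°; distance = √((-0.20)² + (-17.55)²) = 17.553 nmi.

181°, 17.6 nmi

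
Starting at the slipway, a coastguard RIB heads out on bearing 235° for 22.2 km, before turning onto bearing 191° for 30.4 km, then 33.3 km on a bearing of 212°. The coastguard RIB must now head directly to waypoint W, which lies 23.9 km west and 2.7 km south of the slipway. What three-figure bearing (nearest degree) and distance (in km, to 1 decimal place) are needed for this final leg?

015°, 70.4 km

Leg 1 (235°, 22.2 km): east 22.2 sin 235° = -18.19, north 22.2 cos 235° = -12.73
Leg 2 (191°, 30.4 km): east 30.4 sin 191° = -5.80, north 30.4 cos 191° = -29.84
Leg 3 (212°, 33.3 km): east 33.3 sin 212° = -17.65, north 33.3 cos 212° = -28.24
Current position: (-41.63, -70.81). Target: (-23.9, -2.7). Remaining: Δeast = 17.73, Δnorth = 68.11.
Bearing = atan2(17.73, 68.11) mod 360° = 14.59°; distance = √((17.73)² + (68.11)²) = 70.385 km.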